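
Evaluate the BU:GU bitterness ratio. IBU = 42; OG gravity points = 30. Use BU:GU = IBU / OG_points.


BU:GU = 42 / 30

1.4000


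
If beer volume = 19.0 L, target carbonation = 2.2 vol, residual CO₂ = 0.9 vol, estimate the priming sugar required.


sugar = (target − residual)·4.0·V
sugar = (2.2 − 0.9)·4.0·19.0

98.8000 g


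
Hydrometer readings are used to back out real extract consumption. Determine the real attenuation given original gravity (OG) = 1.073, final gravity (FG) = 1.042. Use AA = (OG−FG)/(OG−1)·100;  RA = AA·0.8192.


AA = (1.073 − 1.042)/(1.073 − 1)·100 = 42.4658
RA = 42.4658·0.8192

34.7879 %


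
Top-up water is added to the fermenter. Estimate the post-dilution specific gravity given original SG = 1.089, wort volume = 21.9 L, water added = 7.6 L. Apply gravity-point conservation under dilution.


SG_new = 1 + (SG_old − 1)·V_old/(V_old + V_water)
pts = (1.089 − 1)·1000·21.9/(21.9 + 7.6) = 66.0712
SG_new = 1 + 66.0712/1000

1.0661


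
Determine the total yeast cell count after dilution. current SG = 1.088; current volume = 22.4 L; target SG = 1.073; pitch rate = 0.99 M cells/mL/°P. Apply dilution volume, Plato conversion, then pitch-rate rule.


V_w = V·((SG_c−1)/(SG_t−1)−1);  °P = 259 − 259/SG_t;  cells = rate·(V+V_w)·°P
V_w = 22.4·((1.088−1)/(1.073−1)−1) = 4.6027
V_final = 22.4 + 4.6027 = 27.0027
°P = 259 − 259/1.073 = 17.6207
cells = 0.99·27.0027·17.6207

471.0488 billion cells


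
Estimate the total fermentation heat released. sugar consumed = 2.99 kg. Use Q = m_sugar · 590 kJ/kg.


Q = 2.99 · 590

1764.1000 kJ


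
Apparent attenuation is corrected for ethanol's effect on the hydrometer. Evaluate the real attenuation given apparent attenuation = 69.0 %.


RA = AA · 0.8192
RA = 69.0 · 0.8192

56.5248 %


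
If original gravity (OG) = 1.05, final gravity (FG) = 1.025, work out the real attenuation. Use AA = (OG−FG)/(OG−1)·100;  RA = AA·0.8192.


AA = (1.05 − 1.025)/(1.05 − 1)·100 = 50.0000
RA = 50.0000·0.8192

40.9600 %


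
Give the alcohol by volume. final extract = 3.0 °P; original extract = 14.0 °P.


SG = 259/(259 − P);  ABV = (OG − FG)·131.25
OG = 259/(259 − 14.0) = 1.0571
FG = 259/(259 − 3.0) = 1.0117
ABV = (1.0571 − 1.0117)·131.25

5.9619 % ABV


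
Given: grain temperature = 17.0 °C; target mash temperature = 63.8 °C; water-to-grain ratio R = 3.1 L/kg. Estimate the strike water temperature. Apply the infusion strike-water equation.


T_strike = (0.41/R)·(T_mash − T_grain) + T_mash
T_strike = (0.41/3.1)·(63.8 − 17.0) + 63.8

69.9897 °C


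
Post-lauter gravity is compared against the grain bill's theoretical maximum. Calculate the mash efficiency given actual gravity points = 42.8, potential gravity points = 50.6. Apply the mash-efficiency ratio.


efficiency = actual / potential × 100
efficiency = 42.8 / 50.6 × 100

84.5850 %


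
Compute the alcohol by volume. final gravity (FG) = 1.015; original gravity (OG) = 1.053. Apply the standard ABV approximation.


ABV = (OG − FG) · 131.25
ABV = (1.053 − 1.015) · 131.25

4.9875 % ABV


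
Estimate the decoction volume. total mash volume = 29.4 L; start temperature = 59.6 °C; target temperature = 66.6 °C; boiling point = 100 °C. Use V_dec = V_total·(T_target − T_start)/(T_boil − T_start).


V_dec = 29.4·(66.6 − 59.6)/(100 − 59.6)

5.0941 L


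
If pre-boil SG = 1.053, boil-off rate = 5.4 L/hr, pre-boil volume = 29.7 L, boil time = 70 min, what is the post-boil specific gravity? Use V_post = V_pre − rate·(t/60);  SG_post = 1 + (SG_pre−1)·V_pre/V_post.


V_post = 29.7 − 5.4·(70/60) = 23.4000
SG_post = 1 + (1.053 − 1)·29.7/23.4000

1.0673


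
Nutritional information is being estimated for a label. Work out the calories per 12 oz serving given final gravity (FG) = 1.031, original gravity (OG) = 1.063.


ABW = (OG−FG)·131.25·0.79/FG;  °P = 259 − 259/SG (for OG→OE and FG→AE);  RE = 0.1808·OE + 0.8192·AE;  Cal = (6.9·ABW + 4·(RE−0.1))·FG·3.55
ABW = (1.063 − 1.031)·131.25·0.79/1.031 = 3.2182
OE = 259 − 259/1.063 = 15.3500 °P
AE = 259 − 259/1.031 = 7.7876 °P
RE = 0.1808·15.3500 + 0.8192·7.7876 = 9.1549 °P
Cal = (6.9·3.2182 + 4·(9.1549−0.1))·1.031·3.55

213.8394 kcal


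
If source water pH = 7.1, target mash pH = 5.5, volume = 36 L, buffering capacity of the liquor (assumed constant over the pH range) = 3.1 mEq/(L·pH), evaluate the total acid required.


acid = buffering capacity · (pH_source − pH_target) · V
acid = 3.1 · (7.1 − 5.5) · 36

178.5600 mEq


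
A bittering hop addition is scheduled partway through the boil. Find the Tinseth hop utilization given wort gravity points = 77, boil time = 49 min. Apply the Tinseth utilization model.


U = 1.65·0.000125^(GP/1000) · (1 − e^(−0.04·t))/4.15
bigness = 1.65·0.000125^(77/1000) = 0.8259
boil_factor = (1 − e^(−0.04·49))/4.15 = 0.2070
U = 0.8259 · 0.2070

0.1710


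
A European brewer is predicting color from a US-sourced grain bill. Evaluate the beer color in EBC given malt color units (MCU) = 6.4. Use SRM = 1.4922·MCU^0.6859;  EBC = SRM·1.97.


SRM = 1.4922·6.4^0.6859 = 5.3307
EBC = 5.3307·1.97

10.5015 EBC


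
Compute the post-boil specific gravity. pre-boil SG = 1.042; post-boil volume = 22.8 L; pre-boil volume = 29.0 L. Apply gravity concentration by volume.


SG_post = 1 + (SG_pre − 1)·V_pre/V_post
pts_pre = (1.042 − 1)·1000 = 42.0000
pts_post = 42.0000·29.0/22.8 = 53.4211
SG_post = 1 + 53.4211/1000

1.0534


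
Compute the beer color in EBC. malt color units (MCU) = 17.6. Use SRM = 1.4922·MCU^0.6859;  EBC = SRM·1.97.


SRM = 1.4922·17.6^0.6859 = 10.6690
EBC = 10.6690·1.97

21.0180 EBC


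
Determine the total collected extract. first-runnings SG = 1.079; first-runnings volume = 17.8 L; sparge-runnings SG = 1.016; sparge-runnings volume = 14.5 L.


total = Σ (SG_i − 1)·1000·V_i
first = (1.079 − 1)·1000·17.8 = 1406.2000
sparge = (1.016 − 1)·1000·14.5 = 232.0000
total = 1406.2000 + 232.0000

1638.2000 gravity·L


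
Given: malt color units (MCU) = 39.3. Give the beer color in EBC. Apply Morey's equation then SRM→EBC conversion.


SRM = 1.4922·MCU^0.6859;  EBC = SRM·1.97
SRM = 1.4922·39.3^0.6859 = 18.5106
EBC = 18.5106·1.97

36.4659 EBC


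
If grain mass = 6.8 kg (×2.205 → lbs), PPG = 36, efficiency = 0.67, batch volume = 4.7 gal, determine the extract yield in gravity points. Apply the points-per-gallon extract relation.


points = lbs × PPG × eff / vol
lbs = 6.8 × 2.205 = 14.9940
points = 14.9940 × 36 × 0.67 / 4.7

76.9479 points


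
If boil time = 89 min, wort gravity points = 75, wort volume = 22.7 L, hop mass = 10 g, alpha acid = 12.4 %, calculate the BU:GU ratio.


U = 1.65·0.000125^(GP/1000)·(1−e^(−0.04t))/4.15;  IBU = (α/100)·m·U·1000/V;  BU:GU = IBU/GP
U = 1.65·0.000125^(75/1000)·(1−e^(−0.04·89))/4.15 = 0.1969
IBU = (12.4/100)·10·0.1969·1000/22.7 = 10.7540
BU:GU = 10.7540/75

0.1434


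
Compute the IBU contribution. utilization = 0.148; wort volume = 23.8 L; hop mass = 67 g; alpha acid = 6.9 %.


IBU = (α/100)·mass·U·1000 / V
IBU = (6.9/100)·67·0.148·1000 / 23.8

28.7481 IBU


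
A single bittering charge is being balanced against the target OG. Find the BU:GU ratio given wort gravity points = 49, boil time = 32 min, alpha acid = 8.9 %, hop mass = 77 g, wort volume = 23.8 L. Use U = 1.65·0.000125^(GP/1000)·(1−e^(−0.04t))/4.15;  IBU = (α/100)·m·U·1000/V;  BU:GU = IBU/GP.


U = 1.65·0.000125^(49/1000)·(1−e^(−0.04·32))/4.15 = 0.1848
IBU = (8.9/100)·77·0.1848·1000/23.8 = 53.2112
BU:GU = 53.2112/49

1.0859


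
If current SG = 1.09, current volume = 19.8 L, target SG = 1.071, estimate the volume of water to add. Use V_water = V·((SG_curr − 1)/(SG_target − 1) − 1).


V_water = 19.8·((1.09 − 1)/(1.071 − 1) − 1)

5.2986 L


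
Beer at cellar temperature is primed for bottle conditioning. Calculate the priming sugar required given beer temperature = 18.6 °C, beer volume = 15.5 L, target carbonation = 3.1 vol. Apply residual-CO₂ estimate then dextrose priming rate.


residual = 14.695·(0.01821 + 0.09011·e^(−0.04·T));  sugar = (target − residual)·4.0·V
residual = 14.695·(0.01821 + 0.09011·e^(−0.04·18.6)) = 0.8969
sugar = (3.1 − 0.8969)·4.0·15.5

136.5952 g


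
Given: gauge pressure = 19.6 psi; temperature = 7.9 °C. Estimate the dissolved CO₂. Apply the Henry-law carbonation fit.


vols = (P + 14.695)·(0.01821 + 0.09011·e^(−0.04·T))
vols = (19.6 + 14.695)·(0.01821 + 0.09011·e^(−0.04·7.9))

2.8775 volumes


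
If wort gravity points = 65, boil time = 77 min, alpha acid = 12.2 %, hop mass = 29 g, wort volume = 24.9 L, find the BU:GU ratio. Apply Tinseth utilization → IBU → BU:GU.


U = 1.65·0.000125^(GP/1000)·(1−e^(−0.04t))/4.15;  IBU = (α/100)·m·U·1000/V;  BU:GU = IBU/GP
U = 1.65·0.000125^(65/1000)·(1−e^(−0.04·77))/4.15 = 0.2115
IBU = (12.2/100)·29·0.2115·1000/24.9 = 30.0511
BU:GU = 30.0511/65

0.4623


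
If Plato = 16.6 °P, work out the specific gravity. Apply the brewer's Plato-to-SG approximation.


SG = 259/(259 − P)
SG = 259/(259 − 16.6)

1.0685


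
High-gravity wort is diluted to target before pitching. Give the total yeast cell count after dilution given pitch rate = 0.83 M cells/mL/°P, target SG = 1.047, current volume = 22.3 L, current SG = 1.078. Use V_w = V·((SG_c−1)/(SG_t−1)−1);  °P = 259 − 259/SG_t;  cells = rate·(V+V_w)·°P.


V_w = 22.3·((1.078−1)/(1.047−1)−1) = 14.7085
V_final = 22.3 + 14.7085 = 37.0085
°P = 259 − 259/1.047 = 11.6266
cells = 0.83·37.0085·11.6266

357.1335 billion cells


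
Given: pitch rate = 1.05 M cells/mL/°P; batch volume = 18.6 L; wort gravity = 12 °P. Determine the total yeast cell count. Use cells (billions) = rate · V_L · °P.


cells = 1.05 · 18.6 · 12

234.3600 billion cells


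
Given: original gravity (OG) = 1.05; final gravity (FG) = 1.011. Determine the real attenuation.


AA = (OG−FG)/(OG−1)·100;  RA = AA·0.8192
AA = (1.05 − 1.011)/(1.05 − 1)·100 = 78.0000
RA = 78.0000·0.8192

63.8976 %


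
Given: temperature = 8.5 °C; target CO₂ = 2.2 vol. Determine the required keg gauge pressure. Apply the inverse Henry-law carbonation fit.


psi = vols/(0.01821 + 0.09011·e^(−0.04·T)) − 14.695
psi = 2.2/(0.01821 + 0.09011·e^(−0.04·8.5)) − 14.695

12.0210 psi


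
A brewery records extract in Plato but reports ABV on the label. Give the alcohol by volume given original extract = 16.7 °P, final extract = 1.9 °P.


SG = 259/(259 − P);  ABV = (OG − FG)·131.25
OG = 259/(259 − 16.7) = 1.0689
FG = 259/(259 − 1.9) = 1.0074
ABV = (1.0689 − 1.0074)·131.25

8.0762 % ABV


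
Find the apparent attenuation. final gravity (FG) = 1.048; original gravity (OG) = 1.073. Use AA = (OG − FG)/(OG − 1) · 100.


AA = (1.073 − 1.048)/(1.073 − 1) · 100

34.2466 %


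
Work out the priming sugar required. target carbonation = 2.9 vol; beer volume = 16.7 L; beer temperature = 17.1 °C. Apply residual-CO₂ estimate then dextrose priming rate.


residual = 14.695·(0.01821 + 0.09011·e^(−0.04·T));  sugar = (target − residual)·4.0·V
residual = 14.695·(0.01821 + 0.09011·e^(−0.04·17.1)) = 0.9358
sugar = (2.9 − 0.9358)·4.0·16.7

131.2110 g


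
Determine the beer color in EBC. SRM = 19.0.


EBC = SRM · 1.97
EBC = 19.0 · 1.97

37.4300 EBC


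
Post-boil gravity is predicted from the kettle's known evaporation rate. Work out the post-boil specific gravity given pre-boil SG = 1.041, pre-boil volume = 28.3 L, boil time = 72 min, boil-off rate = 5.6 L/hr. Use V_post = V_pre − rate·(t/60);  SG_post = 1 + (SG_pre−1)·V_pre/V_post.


V_post = 28.3 − 5.6·(72/60) = 21.5800
SG_post = 1 + (1.041 − 1)·28.3/21.5800

1.0538


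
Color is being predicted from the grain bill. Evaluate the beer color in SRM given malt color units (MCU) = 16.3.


SRM = 1.4922 · MCU^0.6859
SRM = 1.4922 · 16.3^0.6859

10.1220 SRM


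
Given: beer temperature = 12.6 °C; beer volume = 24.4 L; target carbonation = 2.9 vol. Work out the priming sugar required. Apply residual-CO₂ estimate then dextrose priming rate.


residual = 14.695·(0.01821 + 0.09011·e^(−0.04·T));  sugar = (target − residual)·4.0·V
residual = 14.695·(0.01821 + 0.09011·e^(−0.04·12.6)) = 1.0675
sugar = (2.9 − 1.0675)·4.0·24.4

178.8484 g


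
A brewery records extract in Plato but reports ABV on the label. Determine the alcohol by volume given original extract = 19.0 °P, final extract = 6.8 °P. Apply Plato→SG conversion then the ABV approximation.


SG = 259/(259 − P);  ABV = (OG − FG)·131.25
OG = 259/(259 − 19.0) = 1.0792
FG = 259/(259 − 6.8) = 1.0270
ABV = (1.0792 − 1.0270)·131.25

6.8518 % ABV


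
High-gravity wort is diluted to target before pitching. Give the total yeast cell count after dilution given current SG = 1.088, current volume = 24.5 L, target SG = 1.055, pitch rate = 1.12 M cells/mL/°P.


V_w = V·((SG_c−1)/(SG_t−1)−1);  °P = 259 − 259/SG_t;  cells = rate·(V+V_w)·°P
V_w = 24.5·((1.088−1)/(1.055−1)−1) = 14.7000
V_final = 24.5 + 14.7000 = 39.2000
°P = 259 − 259/1.055 = 13.5024
cells = 1.12·39.2000·13.5024

592.8080 billion cells


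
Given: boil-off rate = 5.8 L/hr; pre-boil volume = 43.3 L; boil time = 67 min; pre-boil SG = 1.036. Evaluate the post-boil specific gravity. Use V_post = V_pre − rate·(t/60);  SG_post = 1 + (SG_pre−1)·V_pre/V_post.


V_post = 43.3 − 5.8·(67/60) = 36.8233
SG_post = 1 + (1.036 − 1)·43.3/36.8233

1.0423


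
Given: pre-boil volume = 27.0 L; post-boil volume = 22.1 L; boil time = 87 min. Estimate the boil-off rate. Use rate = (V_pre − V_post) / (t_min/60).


rate = (27.0 − 22.1) / (87/60)

3.3793 L/hr


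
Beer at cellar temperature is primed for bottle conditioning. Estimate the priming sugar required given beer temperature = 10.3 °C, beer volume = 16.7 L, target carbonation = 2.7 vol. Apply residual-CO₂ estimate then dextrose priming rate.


residual = 14.695·(0.01821 + 0.09011·e^(−0.04·T));  sugar = (target − residual)·4.0·V
residual = 14.695·(0.01821 + 0.09011·e^(−0.04·10.3)) = 1.1446
sugar = (2.7 − 1.1446)·4.0·16.7

103.8991 g


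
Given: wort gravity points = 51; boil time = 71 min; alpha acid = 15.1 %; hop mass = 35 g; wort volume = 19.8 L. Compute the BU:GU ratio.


U = 1.65·0.000125^(GP/1000)·(1−e^(−0.04t))/4.15;  IBU = (α/100)·m·U·1000/V;  BU:GU = IBU/GP
U = 1.65·0.000125^(51/1000)·(1−e^(−0.04·71))/4.15 = 0.2367
IBU = (15.1/100)·35·0.2367·1000/19.8 = 63.1848
BU:GU = 63.1848/51

1.2389


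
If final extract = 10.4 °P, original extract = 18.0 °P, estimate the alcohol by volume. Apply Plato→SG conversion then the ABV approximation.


SG = 259/(259 − P);  ABV = (OG − FG)·131.25
OG = 259/(259 − 18.0) = 1.0747
FG = 259/(259 − 10.4) = 1.0418
ABV = (1.0747 − 1.0418)·131.25

4.3122 % ABV


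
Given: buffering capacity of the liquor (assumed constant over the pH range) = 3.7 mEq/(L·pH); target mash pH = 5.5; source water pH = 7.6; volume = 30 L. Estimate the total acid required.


acid = buffering capacity · (pH_source − pH_target) · V
acid = 3.7 · (7.6 − 5.5) · 30

233.1000 mEq


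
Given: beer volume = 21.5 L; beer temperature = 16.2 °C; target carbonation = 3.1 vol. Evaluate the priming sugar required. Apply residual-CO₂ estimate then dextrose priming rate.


residual = 14.695·(0.01821 + 0.09011·e^(−0.04·T));  sugar = (target − residual)·4.0·V
residual = 14.695·(0.01821 + 0.09011·e^(−0.04·16.2)) = 0.9603
sugar = (3.1 − 0.9603)·4.0·21.5

184.0180 g


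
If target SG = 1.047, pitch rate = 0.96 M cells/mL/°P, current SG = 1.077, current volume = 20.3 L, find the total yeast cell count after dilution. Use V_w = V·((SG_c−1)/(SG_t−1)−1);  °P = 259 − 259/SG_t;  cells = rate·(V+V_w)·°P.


V_w = 20.3·((1.077−1)/(1.047−1)−1) = 12.9574
V_final = 20.3 + 12.9574 = 33.2574
°P = 259 − 259/1.047 = 11.6266
cells = 0.96·33.2574·11.6266

371.2027 billion cells


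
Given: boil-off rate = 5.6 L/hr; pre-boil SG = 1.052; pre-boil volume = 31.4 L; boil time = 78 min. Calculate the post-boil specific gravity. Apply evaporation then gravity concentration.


V_post = V_pre − rate·(t/60);  SG_post = 1 + (SG_pre−1)·V_pre/V_post
V_post = 31.4 − 5.6·(78/60) = 24.1200
SG_post = 1 + (1.052 − 1)·31.4/24.1200

1.0677


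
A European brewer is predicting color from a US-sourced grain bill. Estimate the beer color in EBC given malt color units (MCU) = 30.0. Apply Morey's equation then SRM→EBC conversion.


SRM = 1.4922·MCU^0.6859;  EBC = SRM·1.97
SRM = 1.4922·30.0^0.6859 = 15.3810
EBC = 15.3810·1.97

30.3006 EBC


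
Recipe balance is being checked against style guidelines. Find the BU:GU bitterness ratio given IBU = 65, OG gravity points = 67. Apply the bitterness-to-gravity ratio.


BU:GU = IBU / OG_points
BU:GU = 65 / 67

0.9701


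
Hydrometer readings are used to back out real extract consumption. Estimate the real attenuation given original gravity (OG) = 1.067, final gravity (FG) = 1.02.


AA = (OG−FG)/(OG−1)·100;  RA = AA·0.8192
AA = (1.067 − 1.02)/(1.067 − 1)·100 = 70.1493
RA = 70.1493·0.8192

57.4663 %


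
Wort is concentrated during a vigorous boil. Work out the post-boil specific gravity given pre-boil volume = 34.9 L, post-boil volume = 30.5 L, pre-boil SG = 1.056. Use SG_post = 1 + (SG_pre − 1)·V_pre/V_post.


pts_pre = (1.056 − 1)·1000 = 56.0000
pts_post = 56.0000·34.9/30.5 = 64.0787
SG_post = 1 + 64.0787/1000

1.0641


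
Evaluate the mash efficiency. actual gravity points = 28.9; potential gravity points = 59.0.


efficiency = actual / potential × 100
efficiency = 28.9 / 59.0 × 100

48.9831 %


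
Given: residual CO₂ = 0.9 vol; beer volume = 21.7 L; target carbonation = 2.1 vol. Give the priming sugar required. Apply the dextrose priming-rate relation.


sugar = (target − residual)·4.0·V
sugar = (2.1 − 0.9)·4.0·21.7

104.1600 g


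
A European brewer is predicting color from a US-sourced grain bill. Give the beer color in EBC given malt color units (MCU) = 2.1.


SRM = 1.4922·MCU^0.6859;  EBC = SRM·1.97
SRM = 1.4922·2.1^0.6859 = 2.4822
EBC = 2.4822·1.97

4.8899 EBC


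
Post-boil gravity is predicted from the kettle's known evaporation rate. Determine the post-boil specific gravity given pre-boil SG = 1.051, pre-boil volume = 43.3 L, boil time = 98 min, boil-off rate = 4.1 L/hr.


V_post = V_pre − rate·(t/60);  SG_post = 1 + (SG_pre−1)·V_pre/V_post
V_post = 43.3 − 4.1·(98/60) = 36.6033
SG_post = 1 + (1.051 − 1)·43.3/36.6033

1.0603


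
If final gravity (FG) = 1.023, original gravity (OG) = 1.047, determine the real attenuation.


AA = (OG−FG)/(OG−1)·100;  RA = AA·0.8192
AA = (1.047 − 1.023)/(1.047 − 1)·100 = 51.0638
RA = 51.0638·0.8192

41.8315 %


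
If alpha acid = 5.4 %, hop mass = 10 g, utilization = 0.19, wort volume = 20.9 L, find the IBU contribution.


IBU = (α/100)·mass·U·1000 / V
IBU = (5.4/100)·10·0.19·1000 / 20.9

4.9091 IBU


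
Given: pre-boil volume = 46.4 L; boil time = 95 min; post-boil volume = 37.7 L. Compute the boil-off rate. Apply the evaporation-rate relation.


rate = (V_pre − V_post) / (t_min/60)
rate = (46.4 − 37.7) / (95/60)

5.4947 L/hr


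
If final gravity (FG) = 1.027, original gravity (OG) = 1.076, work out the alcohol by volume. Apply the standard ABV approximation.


ABV = (OG − FG) · 131.25
ABV = (1.076 − 1.027) · 131.25

6.4313 % ABV


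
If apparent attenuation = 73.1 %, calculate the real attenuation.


RA = AA · 0.8192
RA = 73.1 · 0.8192

59.8835 %


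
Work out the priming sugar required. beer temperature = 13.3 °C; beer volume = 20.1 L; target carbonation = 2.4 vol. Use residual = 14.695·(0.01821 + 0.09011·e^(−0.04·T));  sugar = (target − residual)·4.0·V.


residual = 14.695·(0.01821 + 0.09011·e^(−0.04·13.3)) = 1.0454
sugar = (2.4 − 1.0454)·4.0·20.1

108.9058 g


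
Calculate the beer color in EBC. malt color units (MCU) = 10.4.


SRM = 1.4922·MCU^0.6859;  EBC = SRM·1.97
SRM = 1.4922·10.4^0.6859 = 7.4372
EBC = 7.4372·1.97

14.6513 EBC


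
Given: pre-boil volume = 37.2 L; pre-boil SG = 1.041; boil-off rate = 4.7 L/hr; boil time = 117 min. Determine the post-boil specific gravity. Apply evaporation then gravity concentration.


V_post = V_pre − rate·(t/60);  SG_post = 1 + (SG_pre−1)·V_pre/V_post
V_post = 37.2 − 4.7·(117/60) = 28.0350
SG_post = 1 + (1.041 − 1)·37.2/28.0350

1.0544


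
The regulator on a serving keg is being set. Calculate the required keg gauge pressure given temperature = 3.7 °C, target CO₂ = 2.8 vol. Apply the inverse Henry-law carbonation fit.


psi = vols/(0.01821 + 0.09011·e^(−0.04·T)) − 14.695
psi = 2.8/(0.01821 + 0.09011·e^(−0.04·3.7)) − 14.695

14.4949 psi


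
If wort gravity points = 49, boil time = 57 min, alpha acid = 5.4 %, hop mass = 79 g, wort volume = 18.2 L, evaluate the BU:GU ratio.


U = 1.65·0.000125^(GP/1000)·(1−e^(−0.04t))/4.15;  IBU = (α/100)·m·U·1000/V;  BU:GU = IBU/GP
U = 1.65·0.000125^(49/1000)·(1−e^(−0.04·57))/4.15 = 0.2298
IBU = (5.4/100)·79·0.2298·1000/18.2 = 53.8608
BU:GU = 53.8608/49

1.0992


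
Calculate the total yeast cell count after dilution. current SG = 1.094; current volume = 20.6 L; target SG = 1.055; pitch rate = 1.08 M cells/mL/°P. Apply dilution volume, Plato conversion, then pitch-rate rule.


V_w = V·((SG_c−1)/(SG_t−1)−1);  °P = 259 − 259/SG_t;  cells = rate·(V+V_w)·°P
V_w = 20.6·((1.094−1)/(1.055−1)−1) = 14.6073
V_final = 20.6 + 14.6073 = 35.2073
°P = 259 − 259/1.055 = 13.5024
cells = 1.08·35.2073·13.5024

513.4121 billion cells


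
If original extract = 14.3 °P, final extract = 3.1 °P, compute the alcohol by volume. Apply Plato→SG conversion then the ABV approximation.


SG = 259/(259 − P);  ABV = (OG − FG)·131.25
OG = 259/(259 − 14.3) = 1.0584
FG = 259/(259 − 3.1) = 1.0121
ABV = (1.0584 − 1.0121)·131.25

6.0801 % ABV


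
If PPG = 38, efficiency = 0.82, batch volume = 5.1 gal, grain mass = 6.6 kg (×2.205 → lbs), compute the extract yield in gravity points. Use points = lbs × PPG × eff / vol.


lbs = 6.6 × 2.205 = 14.5530
points = 14.5530 × 38 × 0.82 / 5.1

88.9160 points


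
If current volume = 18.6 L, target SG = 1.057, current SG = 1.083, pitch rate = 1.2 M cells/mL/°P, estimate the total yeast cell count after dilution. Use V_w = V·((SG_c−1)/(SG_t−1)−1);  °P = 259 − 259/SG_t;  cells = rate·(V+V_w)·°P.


V_w = 18.6·((1.083−1)/(1.057−1)−1) = 8.4842
V_final = 18.6 + 8.4842 = 27.0842
°P = 259 − 259/1.057 = 13.9669
cells = 1.2·27.0842·13.9669

453.9385 billion cells


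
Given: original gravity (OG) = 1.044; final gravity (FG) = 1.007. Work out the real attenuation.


AA = (OG−FG)/(OG−1)·100;  RA = AA·0.8192
AA = (1.044 − 1.007)/(1.044 − 1)·100 = 84.0909
RA = 84.0909·0.8192

68.8873 %


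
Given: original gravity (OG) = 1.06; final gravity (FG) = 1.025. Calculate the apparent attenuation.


AA = (OG − FG)/(OG − 1) · 100
AA = (1.06 − 1.025)/(1.06 − 1) · 100

58.3333 %


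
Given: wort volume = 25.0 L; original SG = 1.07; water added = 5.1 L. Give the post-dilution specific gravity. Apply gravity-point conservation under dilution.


SG_new = 1 + (SG_old − 1)·V_old/(V_old + V_water)
pts = (1.07 − 1)·1000·25.0/(25.0 + 5.1) = 58.1395
SG_new = 1 + 58.1395/1000

1.0581


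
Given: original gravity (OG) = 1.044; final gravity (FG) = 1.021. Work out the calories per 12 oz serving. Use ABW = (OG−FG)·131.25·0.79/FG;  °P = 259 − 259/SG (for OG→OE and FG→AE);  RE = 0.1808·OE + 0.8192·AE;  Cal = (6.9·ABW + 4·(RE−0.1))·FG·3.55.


ABW = (1.044 − 1.021)·131.25·0.79/1.021 = 2.3358
OE = 259 − 259/1.044 = 10.9157 °P
AE = 259 − 259/1.021 = 5.3271 °P
RE = 0.1808·10.9157 + 0.8192·5.3271 = 6.3375 °P
Cal = (6.9·2.3358 + 4·(6.3375−0.1))·1.021·3.55

148.8492 kcal


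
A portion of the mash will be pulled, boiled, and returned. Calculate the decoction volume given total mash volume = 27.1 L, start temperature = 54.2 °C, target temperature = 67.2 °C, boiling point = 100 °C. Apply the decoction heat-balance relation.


V_dec = V_total·(T_target − T_start)/(T_boil − T_start)
V_dec = 27.1·(67.2 − 54.2)/(100 − 54.2)

7.6921 L


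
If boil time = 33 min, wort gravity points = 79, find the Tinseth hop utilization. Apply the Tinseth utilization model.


U = 1.65·0.000125^(GP/1000) · (1 − e^(−0.04·t))/4.15
bigness = 1.65·0.000125^(79/1000) = 0.8112
boil_factor = (1 − e^(−0.04·33))/4.15 = 0.1766
U = 0.8112 · 0.1766

0.1433


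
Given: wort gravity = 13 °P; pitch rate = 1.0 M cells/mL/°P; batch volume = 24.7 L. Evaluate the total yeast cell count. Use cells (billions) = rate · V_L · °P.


cells = 1.0 · 24.7 · 13

321.1000 billion cells


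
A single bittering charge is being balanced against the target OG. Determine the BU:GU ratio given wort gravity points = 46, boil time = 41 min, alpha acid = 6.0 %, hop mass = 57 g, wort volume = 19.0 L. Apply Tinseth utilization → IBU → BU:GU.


U = 1.65·0.000125^(GP/1000)·(1−e^(−0.04t))/4.15;  IBU = (α/100)·m·U·1000/V;  BU:GU = IBU/GP
U = 1.65·0.000125^(46/1000)·(1−e^(−0.04·41))/4.15 = 0.2120
IBU = (6.0/100)·57·0.2120·1000/19.0 = 38.1515
BU:GU = 38.1515/46

0.8294


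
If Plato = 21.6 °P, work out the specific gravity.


SG = 259/(259 − P)
SG = 259/(259 − 21.6)

1.0910


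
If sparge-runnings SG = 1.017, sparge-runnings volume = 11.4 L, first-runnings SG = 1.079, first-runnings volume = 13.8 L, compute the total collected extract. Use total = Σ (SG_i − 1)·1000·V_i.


first = (1.079 − 1)·1000·13.8 = 1090.2000
sparge = (1.017 − 1)·1000·11.4 = 193.8000
total = 1090.2000 + 193.8000

1284.0000 gravity·L


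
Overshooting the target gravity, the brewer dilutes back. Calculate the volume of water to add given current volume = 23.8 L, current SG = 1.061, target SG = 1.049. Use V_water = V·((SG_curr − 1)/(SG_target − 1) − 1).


V_water = 23.8·((1.061 − 1)/(1.049 − 1) − 1)

5.8286 L


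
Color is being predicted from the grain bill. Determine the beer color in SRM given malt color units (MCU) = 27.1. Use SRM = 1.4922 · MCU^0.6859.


SRM = 1.4922 · 27.1^0.6859

14.3450 SRM


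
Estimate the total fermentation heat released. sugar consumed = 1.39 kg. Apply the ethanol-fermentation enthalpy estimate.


Q = m_sugar · 590 kJ/kg
Q = 1.39 · 590

820.1000 kJ


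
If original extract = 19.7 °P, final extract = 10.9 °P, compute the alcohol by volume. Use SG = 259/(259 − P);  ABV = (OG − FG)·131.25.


OG = 259/(259 − 19.7) = 1.0823
FG = 259/(259 − 10.9) = 1.0439
ABV = (1.0823 − 1.0439)·131.25

5.0386 % ABV


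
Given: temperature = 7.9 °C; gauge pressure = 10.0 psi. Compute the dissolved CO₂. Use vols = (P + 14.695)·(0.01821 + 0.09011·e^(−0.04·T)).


vols = (10.0 + 14.695)·(0.01821 + 0.09011·e^(−0.04·7.9))

2.0720 volumes


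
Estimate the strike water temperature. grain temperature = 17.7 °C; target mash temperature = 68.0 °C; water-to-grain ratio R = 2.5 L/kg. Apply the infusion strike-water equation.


T_strike = (0.41/R)·(T_mash − T_grain) + T_mash
T_strike = (0.41/2.5)·(68.0 − 17.7) + 68.0

76.2492 °C


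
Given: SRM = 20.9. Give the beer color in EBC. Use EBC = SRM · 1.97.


EBC = 20.9 · 1.97

41.1730 EBC


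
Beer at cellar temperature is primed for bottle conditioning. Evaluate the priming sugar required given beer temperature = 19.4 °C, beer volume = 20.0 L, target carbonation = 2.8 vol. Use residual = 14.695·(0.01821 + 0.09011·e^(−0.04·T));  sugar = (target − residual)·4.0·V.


residual = 14.695·(0.01821 + 0.09011·e^(−0.04·19.4)) = 0.8770
sugar = (2.8 − 0.8770)·4.0·20.0

153.8372 g


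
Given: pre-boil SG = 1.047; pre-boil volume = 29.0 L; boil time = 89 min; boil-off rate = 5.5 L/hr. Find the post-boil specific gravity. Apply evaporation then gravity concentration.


V_post = V_pre − rate·(t/60);  SG_post = 1 + (SG_pre−1)·V_pre/V_post
V_post = 29.0 − 5.5·(89/60) = 20.8417
SG_post = 1 + (1.047 − 1)·29.0/20.8417

1.0654


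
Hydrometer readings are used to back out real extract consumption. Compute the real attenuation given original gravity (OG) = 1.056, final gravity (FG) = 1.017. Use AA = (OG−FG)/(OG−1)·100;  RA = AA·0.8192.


AA = (1.056 − 1.017)/(1.056 − 1)·100 = 69.6429
RA = 69.6429·0.8192

57.0514 %


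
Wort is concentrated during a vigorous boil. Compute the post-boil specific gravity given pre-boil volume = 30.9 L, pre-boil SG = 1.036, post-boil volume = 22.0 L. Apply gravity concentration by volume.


SG_post = 1 + (SG_pre − 1)·V_pre/V_post
pts_pre = (1.036 − 1)·1000 = 36.0000
pts_post = 36.0000·30.9/22.0 = 50.5636
SG_post = 1 + 50.5636/1000

1.0506


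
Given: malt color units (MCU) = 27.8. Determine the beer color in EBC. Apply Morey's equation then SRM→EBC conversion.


SRM = 1.4922·MCU^0.6859;  EBC = SRM·1.97
SRM = 1.4922·27.8^0.6859 = 14.5981
EBC = 14.5981·1.97

28.7583 EBC


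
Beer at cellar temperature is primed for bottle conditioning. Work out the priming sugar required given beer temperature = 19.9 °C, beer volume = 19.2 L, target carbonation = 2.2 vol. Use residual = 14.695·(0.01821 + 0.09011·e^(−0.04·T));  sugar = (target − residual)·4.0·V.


residual = 14.695·(0.01821 + 0.09011·e^(−0.04·19.9)) = 0.8650
sugar = (2.2 − 0.8650)·4.0·19.2

102.5305 g


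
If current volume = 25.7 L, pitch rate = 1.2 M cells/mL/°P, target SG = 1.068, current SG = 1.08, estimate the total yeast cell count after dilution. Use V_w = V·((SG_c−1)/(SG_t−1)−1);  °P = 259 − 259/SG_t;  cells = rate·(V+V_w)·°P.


V_w = 25.7·((1.08−1)/(1.068−1)−1) = 4.5353
V_final = 25.7 + 4.5353 = 30.2353
°P = 259 − 259/1.068 = 16.4906
cells = 1.2·30.2353·16.4906

598.3191 billion cells


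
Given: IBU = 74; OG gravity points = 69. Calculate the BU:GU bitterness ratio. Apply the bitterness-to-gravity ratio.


BU:GU = IBU / OG_points
BU:GU = 74 / 69

1.0725


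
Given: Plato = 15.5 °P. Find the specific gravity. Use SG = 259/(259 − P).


SG = 259/(259 − 15.5)

1.0637


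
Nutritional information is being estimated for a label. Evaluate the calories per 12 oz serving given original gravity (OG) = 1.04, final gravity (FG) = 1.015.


ABW = (OG−FG)·131.25·0.79/FG;  °P = 259 − 259/SG (for OG→OE and FG→AE);  RE = 0.1808·OE + 0.8192·AE;  Cal = (6.9·ABW + 4·(RE−0.1))·FG·3.55
ABW = (1.04 − 1.015)·131.25·0.79/1.015 = 2.5539
OE = 259 − 259/1.04 = 9.9615 °P
AE = 259 − 259/1.015 = 3.8276 °P
RE = 0.1808·9.9615 + 0.8192·3.8276 = 4.9366 °P
Cal = (6.9·2.5539 + 4·(4.9366−0.1))·1.015·3.55

133.2056 kcal


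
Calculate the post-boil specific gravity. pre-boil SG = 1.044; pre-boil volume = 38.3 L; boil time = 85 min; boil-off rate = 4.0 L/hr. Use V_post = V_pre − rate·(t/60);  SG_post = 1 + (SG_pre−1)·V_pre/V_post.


V_post = 38.3 − 4.0·(85/60) = 32.6333
SG_post = 1 + (1.044 − 1)·38.3/32.6333

1.0516


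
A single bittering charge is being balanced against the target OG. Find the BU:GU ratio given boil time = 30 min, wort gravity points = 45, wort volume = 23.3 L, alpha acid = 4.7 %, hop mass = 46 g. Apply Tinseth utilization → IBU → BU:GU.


U = 1.65·0.000125^(GP/1000)·(1−e^(−0.04t))/4.15;  IBU = (α/100)·m·U·1000/V;  BU:GU = IBU/GP
U = 1.65·0.000125^(45/1000)·(1−e^(−0.04·30))/4.15 = 0.1854
IBU = (4.7/100)·46·0.1854·1000/23.3 = 17.2049
BU:GU = 17.2049/45

0.3823


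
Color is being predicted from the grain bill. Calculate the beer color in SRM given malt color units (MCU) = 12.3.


SRM = 1.4922 · MCU^0.6859
SRM = 1.4922 · 12.3^0.6859

8.3444 SRM


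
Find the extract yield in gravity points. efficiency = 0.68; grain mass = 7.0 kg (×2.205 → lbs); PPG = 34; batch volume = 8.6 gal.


points = lbs × PPG × eff / vol
lbs = 7.0 × 2.205 = 15.4350
points = 15.4350 × 34 × 0.68 / 8.6

41.4950 points


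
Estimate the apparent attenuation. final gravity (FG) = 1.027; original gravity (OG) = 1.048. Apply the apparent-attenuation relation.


AA = (OG − FG)/(OG − 1) · 100
AA = (1.048 − 1.027)/(1.048 − 1) · 100

43.7500 %


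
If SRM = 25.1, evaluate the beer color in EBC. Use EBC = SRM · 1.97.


EBC = 25.1 · 1.97

49.4470 EBC


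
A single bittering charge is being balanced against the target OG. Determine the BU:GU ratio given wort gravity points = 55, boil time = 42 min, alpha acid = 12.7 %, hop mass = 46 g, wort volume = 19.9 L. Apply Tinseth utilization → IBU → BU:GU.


U = 1.65·0.000125^(GP/1000)·(1−e^(−0.04t))/4.15;  IBU = (α/100)·m·U·1000/V;  BU:GU = IBU/GP
U = 1.65·0.000125^(55/1000)·(1−e^(−0.04·42))/4.15 = 0.1973
IBU = (12.7/100)·46·0.1973·1000/19.9 = 57.9294
BU:GU = 57.9294/55

1.0533


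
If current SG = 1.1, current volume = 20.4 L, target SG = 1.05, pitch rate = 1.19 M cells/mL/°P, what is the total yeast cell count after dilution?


V_w = V·((SG_c−1)/(SG_t−1)−1);  °P = 259 − 259/SG_t;  cells = rate·(V+V_w)·°P
V_w = 20.4·((1.1−1)/(1.05−1)−1) = 20.4000
V_final = 20.4 + 20.4000 = 40.8000
°P = 259 − 259/1.05 = 12.3333
cells = 1.19·40.8000·12.3333

598.8080 billion cells


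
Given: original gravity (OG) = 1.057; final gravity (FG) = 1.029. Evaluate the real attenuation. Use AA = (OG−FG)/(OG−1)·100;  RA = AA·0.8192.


AA = (1.057 − 1.029)/(1.057 − 1)·100 = 49.1228
RA = 49.1228·0.8192

40.2414 %


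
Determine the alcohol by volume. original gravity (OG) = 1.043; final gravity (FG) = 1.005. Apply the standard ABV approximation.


ABV = (OG − FG) · 131.25
ABV = (1.043 − 1.005) · 131.25

4.9875 % ABV


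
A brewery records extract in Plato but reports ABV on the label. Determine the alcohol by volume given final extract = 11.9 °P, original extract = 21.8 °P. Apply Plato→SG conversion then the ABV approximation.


SG = 259/(259 − P);  ABV = (OG − FG)·131.25
OG = 259/(259 − 21.8) = 1.0919
FG = 259/(259 − 11.9) = 1.0482
ABV = (1.0919 − 1.0482)·131.25

5.7418 % ABV


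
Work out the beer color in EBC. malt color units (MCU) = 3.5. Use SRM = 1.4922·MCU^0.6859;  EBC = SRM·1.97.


SRM = 1.4922·3.5^0.6859 = 3.5237
EBC = 3.5237·1.97

6.9418 EBC


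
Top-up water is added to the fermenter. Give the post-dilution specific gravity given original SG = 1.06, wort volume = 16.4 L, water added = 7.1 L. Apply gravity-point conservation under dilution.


SG_new = 1 + (SG_old − 1)·V_old/(V_old + V_water)
pts = (1.06 − 1)·1000·16.4/(16.4 + 7.1) = 41.8723
SG_new = 1 + 41.8723/1000

1.0419


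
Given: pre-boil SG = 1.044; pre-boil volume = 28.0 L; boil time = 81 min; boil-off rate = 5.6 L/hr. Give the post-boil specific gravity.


V_post = V_pre − rate·(t/60);  SG_post = 1 + (SG_pre−1)·V_pre/V_post
V_post = 28.0 − 5.6·(81/60) = 20.4400
SG_post = 1 + (1.044 − 1)·28.0/20.4400

1.0603


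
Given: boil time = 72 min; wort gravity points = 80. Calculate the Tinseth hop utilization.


U = 1.65·0.000125^(GP/1000) · (1 − e^(−0.04·t))/4.15
bigness = 1.65·0.000125^(80/1000) = 0.8040
boil_factor = (1 − e^(−0.04·72))/4.15 = 0.2274
U = 0.8040 · 0.2274

0.1829


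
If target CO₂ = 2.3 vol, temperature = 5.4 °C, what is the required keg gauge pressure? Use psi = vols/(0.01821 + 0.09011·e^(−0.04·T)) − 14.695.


psi = 2.3/(0.01821 + 0.09011·e^(−0.04·5.4)) − 14.695

10.6313 psi


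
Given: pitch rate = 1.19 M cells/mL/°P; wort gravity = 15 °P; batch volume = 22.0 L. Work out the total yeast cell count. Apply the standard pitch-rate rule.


cells (billions) = rate · V_L · °P
cells = 1.19 · 22.0 · 15

392.7000 billion cells


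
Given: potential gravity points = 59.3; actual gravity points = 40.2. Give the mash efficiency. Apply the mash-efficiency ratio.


efficiency = actual / potential × 100
efficiency = 40.2 / 59.3 × 100

67.7909 %


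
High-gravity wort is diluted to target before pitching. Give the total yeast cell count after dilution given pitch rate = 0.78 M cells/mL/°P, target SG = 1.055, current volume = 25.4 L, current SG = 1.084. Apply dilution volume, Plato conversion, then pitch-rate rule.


V_w = V·((SG_c−1)/(SG_t−1)−1);  °P = 259 − 259/SG_t;  cells = rate·(V+V_w)·°P
V_w = 25.4·((1.084−1)/(1.055−1)−1) = 13.3927
V_final = 25.4 + 13.3927 = 38.7927
°P = 259 − 259/1.055 = 13.5024
cells = 0.78·38.7927·13.5024

408.5591 billion cells


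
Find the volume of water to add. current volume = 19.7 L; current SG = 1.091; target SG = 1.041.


V_water = V·((SG_curr − 1)/(SG_target − 1) − 1)
V_water = 19.7·((1.091 − 1)/(1.041 − 1) − 1)

24.0244 L


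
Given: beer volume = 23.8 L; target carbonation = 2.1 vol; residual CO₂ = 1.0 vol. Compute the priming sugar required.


sugar = (target − residual)·4.0·V
sugar = (2.1 − 1.0)·4.0·23.8

104.7200 g


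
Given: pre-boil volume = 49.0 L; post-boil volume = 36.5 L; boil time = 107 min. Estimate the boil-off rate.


rate = (V_pre − V_post) / (t_min/60)
rate = (49.0 − 36.5) / (107/60)

7.0093 L/hr


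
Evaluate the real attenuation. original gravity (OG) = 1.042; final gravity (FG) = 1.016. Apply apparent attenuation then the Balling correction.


AA = (OG−FG)/(OG−1)·100;  RA = AA·0.8192
AA = (1.042 − 1.016)/(1.042 − 1)·100 = 61.9048
RA = 61.9048·0.8192

50.7124 %


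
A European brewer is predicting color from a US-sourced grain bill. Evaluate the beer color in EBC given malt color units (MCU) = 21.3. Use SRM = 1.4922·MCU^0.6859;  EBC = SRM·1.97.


SRM = 1.4922·21.3^0.6859 = 12.1608
EBC = 12.1608·1.97

23.9568 EBC


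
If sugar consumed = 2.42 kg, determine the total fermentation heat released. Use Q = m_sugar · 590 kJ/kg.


Q = 2.42 · 590

1427.8000 kJ


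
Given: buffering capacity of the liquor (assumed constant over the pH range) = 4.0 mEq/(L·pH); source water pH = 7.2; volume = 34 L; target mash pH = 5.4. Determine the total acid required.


acid = buffering capacity · (pH_source − pH_target) · V
acid = 4.0 · (7.2 − 5.4) · 34

244.8000 mEq


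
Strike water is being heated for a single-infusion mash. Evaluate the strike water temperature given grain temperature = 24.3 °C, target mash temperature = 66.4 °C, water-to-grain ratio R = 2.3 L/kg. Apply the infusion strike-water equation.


T_strike = (0.41/R)·(T_mash − T_grain) + T_mash
T_strike = (0.41/2.3)·(66.4 − 24.3) + 66.4

73.9048 °C


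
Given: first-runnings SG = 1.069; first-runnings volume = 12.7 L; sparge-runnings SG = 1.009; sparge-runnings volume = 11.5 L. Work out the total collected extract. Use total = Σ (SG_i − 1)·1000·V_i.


first = (1.069 − 1)·1000·12.7 = 876.3000
sparge = (1.009 − 1)·1000·11.5 = 103.5000
total = 876.3000 + 103.5000

979.8000 gravity·L


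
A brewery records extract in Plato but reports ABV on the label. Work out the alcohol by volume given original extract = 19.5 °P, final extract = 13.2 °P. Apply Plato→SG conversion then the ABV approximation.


SG = 259/(259 − P);  ABV = (OG − FG)·131.25
OG = 259/(259 − 19.5) = 1.0814
FG = 259/(259 − 13.2) = 1.0537
ABV = (1.0814 − 1.0537)·131.25

3.6379 % ABV
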